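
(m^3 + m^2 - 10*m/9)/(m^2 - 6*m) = (m^2 + m - 10/9)/(m - 6)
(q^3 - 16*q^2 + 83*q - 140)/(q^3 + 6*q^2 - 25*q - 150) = (q^2 - 11*q + 28)/(q^2 + 11*q + 30)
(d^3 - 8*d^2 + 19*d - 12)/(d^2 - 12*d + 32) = (d^2 - 4*d + 3)/(d - 8)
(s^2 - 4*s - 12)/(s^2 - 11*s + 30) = (s + 2)/(s - 5)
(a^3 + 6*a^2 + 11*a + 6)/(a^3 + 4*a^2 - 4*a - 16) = (a^2 + 4*a + 3)/(a^2 + 2*a - 8)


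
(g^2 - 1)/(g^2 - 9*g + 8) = (g + 1)/(g - 8)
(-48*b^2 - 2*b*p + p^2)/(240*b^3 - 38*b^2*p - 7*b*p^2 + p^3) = 1/(-5*b + p)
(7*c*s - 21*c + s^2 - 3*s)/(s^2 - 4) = (7*c*s - 21*c + s^2 - 3*s)/(s^2 - 4)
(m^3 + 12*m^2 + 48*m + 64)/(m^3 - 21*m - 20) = (m^2 + 8*m + 16)/(m^2 - 4*m - 5)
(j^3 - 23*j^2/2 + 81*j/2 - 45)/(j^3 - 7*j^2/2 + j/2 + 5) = (j^2 - 9*j + 18)/(j^2 - j - 2)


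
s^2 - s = s*(s - 1)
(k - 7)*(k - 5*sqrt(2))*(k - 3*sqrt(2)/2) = k^3 - 13*sqrt(2)*k^2/2 - 7*k^2 + 15*k + 91*sqrt(2)*k/2 - 105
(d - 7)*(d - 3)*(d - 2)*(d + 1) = d^4 - 11*d^3 + 29*d^2 - d - 42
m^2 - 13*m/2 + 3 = (m - 6)*(m - 1/2)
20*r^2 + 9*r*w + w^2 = (4*r + w)*(5*r + w)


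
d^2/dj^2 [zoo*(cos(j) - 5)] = zoo*cos(j)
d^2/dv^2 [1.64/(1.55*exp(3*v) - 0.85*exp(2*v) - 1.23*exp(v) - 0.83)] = ((-22.878*exp(2*v) + 5.576*exp(v) + 2.0172)*(-1.55*exp(3*v) + 0.85*exp(2*v) + 1.23*exp(v) + 0.83) - 1.64*(-9.3*exp(2*v) + 3.4*exp(v) + 2.46)*(-4.65*exp(2*v) + 1.7*exp(v) + 1.23)*exp(v))*exp(v)/(-1.55*exp(3*v) + 0.85*exp(2*v) + 1.23*exp(v) + 0.83)^3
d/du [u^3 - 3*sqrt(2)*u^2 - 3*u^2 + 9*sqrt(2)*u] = 3*u^2 - 6*sqrt(2)*u - 6*u + 9*sqrt(2)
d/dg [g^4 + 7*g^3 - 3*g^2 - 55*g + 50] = 4*g^3 + 21*g^2 - 6*g - 55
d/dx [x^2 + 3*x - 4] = 2*x + 3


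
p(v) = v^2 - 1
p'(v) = 2*v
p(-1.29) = 0.66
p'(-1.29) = -2.58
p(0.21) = -0.96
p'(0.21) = 0.42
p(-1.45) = 1.10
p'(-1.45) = -2.90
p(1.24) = 0.54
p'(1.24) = 2.48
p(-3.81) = 13.52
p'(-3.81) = -7.62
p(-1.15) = 0.32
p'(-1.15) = -2.30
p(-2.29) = 4.24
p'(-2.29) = -4.58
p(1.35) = 0.82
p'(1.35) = 2.70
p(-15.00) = 224.00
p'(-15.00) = -30.00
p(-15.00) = 224.00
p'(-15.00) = -30.00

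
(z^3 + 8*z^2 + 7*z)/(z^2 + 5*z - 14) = z*(z + 1)/(z - 2)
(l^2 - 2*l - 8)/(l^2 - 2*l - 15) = (-l^2 + 2*l + 8)/(-l^2 + 2*l + 15)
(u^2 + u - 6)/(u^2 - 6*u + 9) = (u^2 + u - 6)/(u^2 - 6*u + 9)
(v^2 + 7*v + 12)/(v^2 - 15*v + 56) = (v^2 + 7*v + 12)/(v^2 - 15*v + 56)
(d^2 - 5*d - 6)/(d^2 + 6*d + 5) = (d - 6)/(d + 5)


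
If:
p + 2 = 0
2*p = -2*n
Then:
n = 2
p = -2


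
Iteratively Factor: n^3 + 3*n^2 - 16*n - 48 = (n + 4)*(n^2 - n - 12) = (n - 4)*(n + 4)*(n + 3)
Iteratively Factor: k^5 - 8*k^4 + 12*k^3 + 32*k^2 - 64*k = (k - 2)*(k^4 - 6*k^3 + 32*k) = (k - 2)*(k + 2)*(k^3 - 8*k^2 + 16*k) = (k - 4)*(k - 2)*(k + 2)*(k^2 - 4*k) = (k - 4)^2*(k - 2)*(k + 2)*(k)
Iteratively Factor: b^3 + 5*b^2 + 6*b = (b)*(b^2 + 5*b + 6) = b*(b + 3)*(b + 2)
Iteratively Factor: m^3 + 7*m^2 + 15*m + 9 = (m + 1)*(m^2 + 6*m + 9) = (m + 1)*(m + 3)*(m + 3)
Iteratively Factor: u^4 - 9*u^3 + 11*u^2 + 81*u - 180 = (u - 4)*(u^3 - 5*u^2 - 9*u + 45) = (u - 5)*(u - 4)*(u^2 - 9) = (u - 5)*(u - 4)*(u - 3)*(u + 3)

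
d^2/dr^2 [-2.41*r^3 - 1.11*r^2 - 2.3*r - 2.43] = -14.46*r - 2.22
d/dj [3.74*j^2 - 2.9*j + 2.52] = 7.48*j - 2.9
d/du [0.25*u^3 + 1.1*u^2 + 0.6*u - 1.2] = 0.75*u^2 + 2.2*u + 0.6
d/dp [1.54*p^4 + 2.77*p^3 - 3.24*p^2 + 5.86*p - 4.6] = 6.16*p^3 + 8.31*p^2 - 6.48*p + 5.86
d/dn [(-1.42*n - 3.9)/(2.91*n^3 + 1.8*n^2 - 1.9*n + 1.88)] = (8.2644*n^3 + 36.603*n^2 + 14.04*n - 10.0796)/(8.4681*n^6 + 10.476*n^5 - 7.818*n^4 + 4.1016*n^3 + 10.378*n^2 - 7.144*n + 3.5344)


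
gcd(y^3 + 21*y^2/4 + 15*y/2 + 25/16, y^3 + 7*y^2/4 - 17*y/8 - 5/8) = y^2 + 11*y/4 + 5/8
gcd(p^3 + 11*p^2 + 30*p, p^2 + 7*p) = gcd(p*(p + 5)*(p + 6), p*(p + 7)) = p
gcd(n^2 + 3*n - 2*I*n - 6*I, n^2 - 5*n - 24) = n + 3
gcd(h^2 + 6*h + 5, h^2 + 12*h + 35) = h + 5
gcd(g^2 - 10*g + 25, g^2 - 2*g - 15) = g - 5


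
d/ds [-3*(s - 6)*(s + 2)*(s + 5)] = -9*s^2 - 6*s + 96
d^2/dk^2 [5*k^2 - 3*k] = 10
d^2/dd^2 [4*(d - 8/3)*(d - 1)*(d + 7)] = 24*d + 80/3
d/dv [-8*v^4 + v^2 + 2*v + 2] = -32*v^3 + 2*v + 2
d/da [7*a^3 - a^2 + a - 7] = 21*a^2 - 2*a + 1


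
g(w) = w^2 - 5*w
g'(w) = 2*w - 5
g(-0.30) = 1.59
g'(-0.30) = -5.60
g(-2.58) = 19.56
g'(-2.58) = -10.16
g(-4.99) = 49.85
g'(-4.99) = -14.98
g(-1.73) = 11.64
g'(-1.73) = -8.46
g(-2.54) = 19.15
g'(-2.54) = -10.08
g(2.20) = -6.16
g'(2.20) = -0.60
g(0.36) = -1.67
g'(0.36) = -4.28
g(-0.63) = 3.55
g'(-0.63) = -6.26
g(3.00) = -6.00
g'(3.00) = 1.00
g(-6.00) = 66.00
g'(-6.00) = -17.00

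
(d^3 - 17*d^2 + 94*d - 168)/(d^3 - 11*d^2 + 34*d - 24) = (d - 7)/(d - 1)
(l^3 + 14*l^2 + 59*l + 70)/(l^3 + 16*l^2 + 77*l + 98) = (l + 5)/(l + 7)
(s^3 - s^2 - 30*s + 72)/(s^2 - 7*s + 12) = s + 6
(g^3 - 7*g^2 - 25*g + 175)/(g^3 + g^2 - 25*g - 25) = (g - 7)/(g + 1)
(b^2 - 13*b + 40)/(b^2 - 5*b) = (b - 8)/b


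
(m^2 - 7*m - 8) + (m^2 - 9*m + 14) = 2*m^2 - 16*m + 6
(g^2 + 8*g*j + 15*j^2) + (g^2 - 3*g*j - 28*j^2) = 2*g^2 + 5*g*j - 13*j^2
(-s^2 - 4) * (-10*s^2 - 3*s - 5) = 10*s^4 + 3*s^3 + 45*s^2 + 12*s + 20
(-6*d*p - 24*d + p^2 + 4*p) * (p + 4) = -6*d*p^2 - 48*d*p - 96*d + p^3 + 8*p^2 + 16*p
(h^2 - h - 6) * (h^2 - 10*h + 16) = h^4 - 11*h^3 + 20*h^2 + 44*h - 96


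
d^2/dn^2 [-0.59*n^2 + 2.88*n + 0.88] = -1.18000000000000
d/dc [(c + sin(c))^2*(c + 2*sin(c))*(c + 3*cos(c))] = (c + sin(c))*(-(c + sin(c))*(c + 2*sin(c))*(3*sin(c) - 1) + (c + sin(c))*(c + 3*cos(c))*(2*cos(c) + 1) + 2*(c + 2*sin(c))*(c + 3*cos(c))*(cos(c) + 1))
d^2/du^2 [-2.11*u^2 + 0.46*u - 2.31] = -4.22000000000000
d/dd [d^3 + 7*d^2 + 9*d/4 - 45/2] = 3*d^2 + 14*d + 9/4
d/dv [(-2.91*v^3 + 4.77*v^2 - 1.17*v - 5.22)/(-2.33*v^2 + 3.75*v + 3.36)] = (6.7803*v^4 - 21.825*v^3 - 14.1714*v^2 + 7.7292*v + 15.6438)/(5.4289*v^4 - 17.475*v^3 - 1.5951*v^2 + 25.2*v + 11.2896)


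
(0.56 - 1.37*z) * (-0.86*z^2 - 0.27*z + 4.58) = 1.1782*z^3 - 0.1117*z^2 - 6.4258*z + 2.5648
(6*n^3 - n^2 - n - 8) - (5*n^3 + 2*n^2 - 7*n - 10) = n^3 - 3*n^2 + 6*n + 2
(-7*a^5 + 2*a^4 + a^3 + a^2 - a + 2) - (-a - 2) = -7*a^5 + 2*a^4 + a^3 + a^2 + 4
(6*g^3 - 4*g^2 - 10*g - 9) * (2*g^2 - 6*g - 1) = 12*g^5 - 44*g^4 - 2*g^3 + 46*g^2 + 64*g + 9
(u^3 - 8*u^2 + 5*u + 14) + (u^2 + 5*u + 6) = u^3 - 7*u^2 + 10*u + 20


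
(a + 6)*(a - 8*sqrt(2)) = a^2 - 8*sqrt(2)*a + 6*a - 48*sqrt(2)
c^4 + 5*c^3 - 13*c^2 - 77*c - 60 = (c - 4)*(c + 1)*(c + 3)*(c + 5)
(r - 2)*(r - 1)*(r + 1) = r^3 - 2*r^2 - r + 2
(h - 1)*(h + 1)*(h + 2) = h^3 + 2*h^2 - h - 2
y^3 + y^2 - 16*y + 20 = (y - 2)^2*(y + 5)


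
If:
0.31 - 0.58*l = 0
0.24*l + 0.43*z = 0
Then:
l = 0.53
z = -0.30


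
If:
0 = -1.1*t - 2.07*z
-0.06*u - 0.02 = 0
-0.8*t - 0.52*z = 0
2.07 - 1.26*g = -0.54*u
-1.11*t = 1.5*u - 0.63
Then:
No Solution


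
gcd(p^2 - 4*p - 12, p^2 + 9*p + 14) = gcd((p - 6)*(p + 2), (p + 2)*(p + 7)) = p + 2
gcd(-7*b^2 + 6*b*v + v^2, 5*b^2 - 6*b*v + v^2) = -b + v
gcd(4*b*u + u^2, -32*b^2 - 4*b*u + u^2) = 4*b + u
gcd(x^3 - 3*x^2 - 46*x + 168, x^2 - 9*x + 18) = x - 6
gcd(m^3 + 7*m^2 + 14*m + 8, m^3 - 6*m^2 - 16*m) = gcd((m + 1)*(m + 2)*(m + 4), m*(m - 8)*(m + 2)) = m + 2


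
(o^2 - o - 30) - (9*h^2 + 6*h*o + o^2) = -9*h^2 - 6*h*o - o - 30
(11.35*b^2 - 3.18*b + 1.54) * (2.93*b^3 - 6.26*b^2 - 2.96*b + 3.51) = 33.2555*b^5 - 80.3684*b^4 - 9.177*b^3 + 39.6109*b^2 - 15.7202*b + 5.4054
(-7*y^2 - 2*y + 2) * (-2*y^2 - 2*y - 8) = 14*y^4 + 18*y^3 + 56*y^2 + 12*y - 16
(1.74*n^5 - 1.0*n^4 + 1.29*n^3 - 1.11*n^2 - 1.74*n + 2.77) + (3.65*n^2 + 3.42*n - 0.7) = 1.74*n^5 - 1.0*n^4 + 1.29*n^3 + 2.54*n^2 + 1.68*n + 2.07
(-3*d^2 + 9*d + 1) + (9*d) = -3*d^2 + 18*d + 1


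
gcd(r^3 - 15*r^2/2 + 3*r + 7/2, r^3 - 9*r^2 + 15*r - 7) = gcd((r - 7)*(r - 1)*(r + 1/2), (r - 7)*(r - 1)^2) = r^2 - 8*r + 7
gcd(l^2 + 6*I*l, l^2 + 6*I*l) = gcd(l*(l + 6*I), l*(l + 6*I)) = l^2 + 6*I*l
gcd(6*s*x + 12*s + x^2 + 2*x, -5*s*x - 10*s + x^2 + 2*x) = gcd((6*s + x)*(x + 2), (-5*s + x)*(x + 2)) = x + 2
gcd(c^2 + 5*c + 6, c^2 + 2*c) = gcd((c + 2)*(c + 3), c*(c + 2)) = c + 2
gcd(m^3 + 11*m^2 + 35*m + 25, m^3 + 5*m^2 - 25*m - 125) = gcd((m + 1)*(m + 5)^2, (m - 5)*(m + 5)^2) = m^2 + 10*m + 25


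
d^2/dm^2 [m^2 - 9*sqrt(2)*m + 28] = 2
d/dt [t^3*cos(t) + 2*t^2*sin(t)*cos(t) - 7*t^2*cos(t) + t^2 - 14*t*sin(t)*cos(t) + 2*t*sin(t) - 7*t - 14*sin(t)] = -t^3*sin(t) + 7*t^2*sin(t) + 3*t^2*cos(t) + 2*t^2*cos(2*t) + 2*t*sin(2*t) - 12*t*cos(t) - 14*t*cos(2*t) + 2*t + 2*sin(t) - 7*sin(2*t) - 14*cos(t) - 7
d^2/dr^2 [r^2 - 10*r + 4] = 2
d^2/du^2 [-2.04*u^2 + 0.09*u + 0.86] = -4.08000000000000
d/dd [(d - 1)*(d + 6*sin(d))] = d + (d - 1)*(6*cos(d) + 1) + 6*sin(d)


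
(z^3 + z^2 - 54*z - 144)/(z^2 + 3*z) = z - 2 - 48/z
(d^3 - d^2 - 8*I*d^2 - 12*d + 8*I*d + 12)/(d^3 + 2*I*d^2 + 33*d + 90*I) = (d^2 - d*(1 + 2*I) + 2*I)/(d^2 + 8*I*d - 15)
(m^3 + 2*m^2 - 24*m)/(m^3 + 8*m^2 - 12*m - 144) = m/(m + 6)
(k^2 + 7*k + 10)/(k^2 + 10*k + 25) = (k + 2)/(k + 5)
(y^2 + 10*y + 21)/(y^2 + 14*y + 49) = (y + 3)/(y + 7)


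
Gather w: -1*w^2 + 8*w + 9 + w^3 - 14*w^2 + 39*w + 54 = w^3 - 15*w^2 + 47*w + 63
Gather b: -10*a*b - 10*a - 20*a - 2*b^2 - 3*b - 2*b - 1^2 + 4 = -30*a - 2*b^2 + b*(-10*a - 5) + 3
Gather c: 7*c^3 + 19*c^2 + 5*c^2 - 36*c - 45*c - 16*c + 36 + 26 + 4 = 7*c^3 + 24*c^2 - 97*c + 66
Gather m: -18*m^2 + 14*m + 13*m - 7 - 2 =-18*m^2 + 27*m - 9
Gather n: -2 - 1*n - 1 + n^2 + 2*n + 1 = n^2 + n - 2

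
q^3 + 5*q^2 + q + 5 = (q + 5)*(q - I)*(q + I)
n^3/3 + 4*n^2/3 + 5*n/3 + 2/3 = (n/3 + 1/3)*(n + 1)*(n + 2)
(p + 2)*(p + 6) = p^2 + 8*p + 12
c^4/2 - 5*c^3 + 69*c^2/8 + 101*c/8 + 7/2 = (c/2 + 1/4)*(c - 7)*(c - 4)*(c + 1/2)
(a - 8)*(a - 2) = a^2 - 10*a + 16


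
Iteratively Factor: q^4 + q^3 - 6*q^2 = (q)*(q^3 + q^2 - 6*q) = q^2*(q^2 + q - 6) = q^2*(q + 3)*(q - 2)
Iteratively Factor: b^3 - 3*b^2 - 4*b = (b + 1)*(b^2 - 4*b) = (b - 4)*(b + 1)*(b)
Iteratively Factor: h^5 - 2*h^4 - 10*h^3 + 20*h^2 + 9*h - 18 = (h - 1)*(h^4 - h^3 - 11*h^2 + 9*h + 18) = (h - 1)*(h + 1)*(h^3 - 2*h^2 - 9*h + 18) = (h - 1)*(h + 1)*(h + 3)*(h^2 - 5*h + 6) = (h - 3)*(h - 1)*(h + 1)*(h + 3)*(h - 2)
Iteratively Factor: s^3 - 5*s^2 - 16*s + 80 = (s - 4)*(s^2 - s - 20) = (s - 5)*(s - 4)*(s + 4)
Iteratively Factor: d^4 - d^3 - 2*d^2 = (d + 1)*(d^3 - 2*d^2) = d*(d + 1)*(d^2 - 2*d) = d^2*(d + 1)*(d - 2)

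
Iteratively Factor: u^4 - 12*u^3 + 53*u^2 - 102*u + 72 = (u - 2)*(u^3 - 10*u^2 + 33*u - 36) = (u - 4)*(u - 2)*(u^2 - 6*u + 9) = (u - 4)*(u - 3)*(u - 2)*(u - 3)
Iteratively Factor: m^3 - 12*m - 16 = (m + 2)*(m^2 - 2*m - 8) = (m + 2)^2*(m - 4)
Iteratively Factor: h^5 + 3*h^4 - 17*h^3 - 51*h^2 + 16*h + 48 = (h + 1)*(h^4 + 2*h^3 - 19*h^2 - 32*h + 48) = (h - 4)*(h + 1)*(h^3 + 6*h^2 + 5*h - 12) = (h - 4)*(h - 1)*(h + 1)*(h^2 + 7*h + 12) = (h - 4)*(h - 1)*(h + 1)*(h + 3)*(h + 4)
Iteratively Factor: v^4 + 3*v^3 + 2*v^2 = (v + 2)*(v^3 + v^2) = v*(v + 2)*(v^2 + v) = v*(v + 1)*(v + 2)*(v)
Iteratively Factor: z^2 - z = (z)*(z - 1)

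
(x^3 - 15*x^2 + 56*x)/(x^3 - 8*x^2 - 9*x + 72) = x*(x - 7)/(x^2 - 9)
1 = 1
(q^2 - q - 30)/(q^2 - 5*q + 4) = (q^2 - q - 30)/(q^2 - 5*q + 4)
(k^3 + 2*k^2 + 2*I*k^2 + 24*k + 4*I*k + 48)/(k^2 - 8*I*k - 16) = (k^2 + k*(2 + 6*I) + 12*I)/(k - 4*I)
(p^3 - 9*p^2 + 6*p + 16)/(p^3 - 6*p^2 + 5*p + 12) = (p^2 - 10*p + 16)/(p^2 - 7*p + 12)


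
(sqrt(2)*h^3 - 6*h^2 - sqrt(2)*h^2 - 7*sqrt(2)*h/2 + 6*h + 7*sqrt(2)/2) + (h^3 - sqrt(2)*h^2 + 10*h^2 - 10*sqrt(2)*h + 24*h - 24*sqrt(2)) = h^3 + sqrt(2)*h^3 - 2*sqrt(2)*h^2 + 4*h^2 - 27*sqrt(2)*h/2 + 30*h - 41*sqrt(2)/2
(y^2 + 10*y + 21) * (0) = 0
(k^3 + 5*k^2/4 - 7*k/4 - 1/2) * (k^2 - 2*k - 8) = k^5 - 3*k^4/4 - 49*k^3/4 - 7*k^2 + 15*k + 4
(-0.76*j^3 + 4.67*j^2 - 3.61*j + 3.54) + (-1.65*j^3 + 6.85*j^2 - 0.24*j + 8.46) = -2.41*j^3 + 11.52*j^2 - 3.85*j + 12.0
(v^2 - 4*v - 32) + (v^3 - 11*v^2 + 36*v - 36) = v^3 - 10*v^2 + 32*v - 68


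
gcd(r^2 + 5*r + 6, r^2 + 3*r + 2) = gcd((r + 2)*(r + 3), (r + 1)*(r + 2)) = r + 2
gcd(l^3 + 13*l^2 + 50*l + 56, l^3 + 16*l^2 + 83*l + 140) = l^2 + 11*l + 28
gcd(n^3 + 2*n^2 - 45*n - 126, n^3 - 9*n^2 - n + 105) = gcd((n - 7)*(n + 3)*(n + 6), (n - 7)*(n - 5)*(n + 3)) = n^2 - 4*n - 21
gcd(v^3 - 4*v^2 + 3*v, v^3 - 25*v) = v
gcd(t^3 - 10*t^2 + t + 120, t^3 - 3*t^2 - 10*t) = t - 5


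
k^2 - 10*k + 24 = (k - 6)*(k - 4)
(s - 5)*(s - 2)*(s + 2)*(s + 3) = s^4 - 2*s^3 - 19*s^2 + 8*s + 60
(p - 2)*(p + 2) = p^2 - 4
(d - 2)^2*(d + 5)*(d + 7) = d^4 + 8*d^3 - 9*d^2 - 92*d + 140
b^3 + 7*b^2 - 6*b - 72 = (b - 3)*(b + 4)*(b + 6)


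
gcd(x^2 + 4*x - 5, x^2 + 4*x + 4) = 1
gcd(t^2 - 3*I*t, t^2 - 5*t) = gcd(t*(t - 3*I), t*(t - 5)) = t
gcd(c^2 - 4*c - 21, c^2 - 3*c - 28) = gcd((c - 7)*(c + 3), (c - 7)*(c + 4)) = c - 7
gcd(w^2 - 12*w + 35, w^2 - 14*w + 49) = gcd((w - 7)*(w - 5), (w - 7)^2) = w - 7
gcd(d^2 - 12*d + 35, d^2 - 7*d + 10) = d - 5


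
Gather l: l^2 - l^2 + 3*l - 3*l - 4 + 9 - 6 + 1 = 0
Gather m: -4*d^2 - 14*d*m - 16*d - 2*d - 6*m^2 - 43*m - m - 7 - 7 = -4*d^2 - 18*d - 6*m^2 + m*(-14*d - 44) - 14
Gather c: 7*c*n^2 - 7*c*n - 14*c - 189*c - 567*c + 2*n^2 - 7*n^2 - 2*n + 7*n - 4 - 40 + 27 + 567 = c*(7*n^2 - 7*n - 770) - 5*n^2 + 5*n + 550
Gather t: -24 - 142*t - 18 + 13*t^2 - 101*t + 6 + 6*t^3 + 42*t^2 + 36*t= 6*t^3 + 55*t^2 - 207*t - 36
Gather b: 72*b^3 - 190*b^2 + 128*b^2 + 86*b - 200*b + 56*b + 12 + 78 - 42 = 72*b^3 - 62*b^2 - 58*b + 48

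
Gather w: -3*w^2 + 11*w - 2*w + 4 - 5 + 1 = -3*w^2 + 9*w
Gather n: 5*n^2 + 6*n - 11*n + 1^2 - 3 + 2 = 5*n^2 - 5*n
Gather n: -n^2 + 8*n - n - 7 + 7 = -n^2 + 7*n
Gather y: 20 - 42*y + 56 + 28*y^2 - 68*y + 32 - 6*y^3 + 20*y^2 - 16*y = -6*y^3 + 48*y^2 - 126*y + 108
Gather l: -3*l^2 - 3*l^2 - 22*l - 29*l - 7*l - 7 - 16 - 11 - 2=-6*l^2 - 58*l - 36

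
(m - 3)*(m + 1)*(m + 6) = m^3 + 4*m^2 - 15*m - 18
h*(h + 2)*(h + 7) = h^3 + 9*h^2 + 14*h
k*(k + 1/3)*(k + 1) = k^3 + 4*k^2/3 + k/3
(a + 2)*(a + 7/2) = a^2 + 11*a/2 + 7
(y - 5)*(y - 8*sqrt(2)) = y^2 - 8*sqrt(2)*y - 5*y + 40*sqrt(2)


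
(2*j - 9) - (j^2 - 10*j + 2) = -j^2 + 12*j - 11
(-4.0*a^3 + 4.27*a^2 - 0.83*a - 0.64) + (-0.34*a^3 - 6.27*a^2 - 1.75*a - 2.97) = -4.34*a^3 - 2.0*a^2 - 2.58*a - 3.61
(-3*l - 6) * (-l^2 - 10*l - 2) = 3*l^3 + 36*l^2 + 66*l + 12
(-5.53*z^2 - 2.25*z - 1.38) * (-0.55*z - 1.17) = 3.0415*z^3 + 7.7076*z^2 + 3.3915*z + 1.6146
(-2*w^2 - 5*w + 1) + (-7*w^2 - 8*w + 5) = -9*w^2 - 13*w + 6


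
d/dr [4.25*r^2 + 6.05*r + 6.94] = 8.5*r + 6.05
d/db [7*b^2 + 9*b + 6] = 14*b + 9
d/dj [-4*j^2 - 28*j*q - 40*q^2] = -8*j - 28*q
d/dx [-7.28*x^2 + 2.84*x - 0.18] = 2.84 - 14.56*x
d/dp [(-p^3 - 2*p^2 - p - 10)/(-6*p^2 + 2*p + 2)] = (3*p^4 - 2*p^3 - 8*p^2 - 64*p + 9)/(2*(9*p^4 - 6*p^3 - 5*p^2 + 2*p + 1))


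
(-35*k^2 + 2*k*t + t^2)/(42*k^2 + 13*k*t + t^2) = (-5*k + t)/(6*k + t)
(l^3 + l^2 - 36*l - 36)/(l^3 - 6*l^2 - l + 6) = (l + 6)/(l - 1)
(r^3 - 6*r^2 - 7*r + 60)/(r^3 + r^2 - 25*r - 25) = (r^2 - r - 12)/(r^2 + 6*r + 5)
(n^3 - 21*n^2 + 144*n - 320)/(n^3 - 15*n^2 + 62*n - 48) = (n^2 - 13*n + 40)/(n^2 - 7*n + 6)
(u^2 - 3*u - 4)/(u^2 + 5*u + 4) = (u - 4)/(u + 4)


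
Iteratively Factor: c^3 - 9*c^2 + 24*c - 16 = (c - 4)*(c^2 - 5*c + 4) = (c - 4)^2*(c - 1)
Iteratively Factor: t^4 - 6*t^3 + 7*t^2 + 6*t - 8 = (t - 2)*(t^3 - 4*t^2 - t + 4) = (t - 2)*(t + 1)*(t^2 - 5*t + 4) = (t - 4)*(t - 2)*(t + 1)*(t - 1)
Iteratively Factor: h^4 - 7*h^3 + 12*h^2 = (h)*(h^3 - 7*h^2 + 12*h) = h*(h - 3)*(h^2 - 4*h) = h^2*(h - 3)*(h - 4)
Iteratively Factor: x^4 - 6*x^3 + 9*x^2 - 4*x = (x - 1)*(x^3 - 5*x^2 + 4*x) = x*(x - 1)*(x^2 - 5*x + 4) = x*(x - 1)^2*(x - 4)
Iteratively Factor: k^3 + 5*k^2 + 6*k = (k)*(k^2 + 5*k + 6) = k*(k + 3)*(k + 2)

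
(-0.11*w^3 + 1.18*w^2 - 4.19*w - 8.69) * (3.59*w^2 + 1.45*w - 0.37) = -0.3949*w^5 + 4.0767*w^4 - 13.2904*w^3 - 37.7092*w^2 - 11.0502*w + 3.2153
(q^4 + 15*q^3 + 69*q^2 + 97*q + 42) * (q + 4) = q^5 + 19*q^4 + 129*q^3 + 373*q^2 + 430*q + 168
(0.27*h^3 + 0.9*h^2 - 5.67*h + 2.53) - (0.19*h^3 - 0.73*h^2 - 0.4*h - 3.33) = 0.08*h^3 + 1.63*h^2 - 5.27*h + 5.86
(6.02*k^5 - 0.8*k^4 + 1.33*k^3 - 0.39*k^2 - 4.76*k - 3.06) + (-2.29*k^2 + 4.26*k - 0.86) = 6.02*k^5 - 0.8*k^4 + 1.33*k^3 - 2.68*k^2 - 0.5*k - 3.92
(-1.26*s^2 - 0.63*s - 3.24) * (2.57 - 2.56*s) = 3.2256*s^3 - 1.6254*s^2 + 6.6753*s - 8.3268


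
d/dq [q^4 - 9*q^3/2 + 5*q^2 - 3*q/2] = 4*q^3 - 27*q^2/2 + 10*q - 3/2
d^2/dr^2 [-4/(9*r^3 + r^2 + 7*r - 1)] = 8*((27*r + 1)*(9*r^3 + r^2 + 7*r - 1) - (27*r^2 + 2*r + 7)^2)/(9*r^3 + r^2 + 7*r - 1)^3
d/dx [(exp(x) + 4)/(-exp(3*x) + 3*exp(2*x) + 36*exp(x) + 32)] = (2*exp(x) - 7)*exp(x)/(exp(4*x) - 14*exp(3*x) + 33*exp(2*x) + 112*exp(x) + 64)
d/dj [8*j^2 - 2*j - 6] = 16*j - 2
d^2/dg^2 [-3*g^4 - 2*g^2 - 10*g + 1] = -36*g^2 - 4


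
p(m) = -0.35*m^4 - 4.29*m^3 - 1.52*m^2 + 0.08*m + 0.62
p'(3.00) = -162.67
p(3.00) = -157.00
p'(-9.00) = 5.57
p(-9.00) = 707.84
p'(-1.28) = -14.18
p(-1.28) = 6.08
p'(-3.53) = -87.98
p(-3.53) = 115.76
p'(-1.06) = -9.49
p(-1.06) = 3.49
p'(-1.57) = -21.45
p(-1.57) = 11.22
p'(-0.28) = -0.05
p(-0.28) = 0.57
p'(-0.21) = 0.16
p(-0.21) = 0.58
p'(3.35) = -207.17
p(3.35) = -221.53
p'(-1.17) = -11.74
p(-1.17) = 4.66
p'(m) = -1.4*m^3 - 12.87*m^2 - 3.04*m + 0.08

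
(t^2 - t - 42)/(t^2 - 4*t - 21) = (t + 6)/(t + 3)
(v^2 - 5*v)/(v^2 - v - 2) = v*(5 - v)/(-v^2 + v + 2)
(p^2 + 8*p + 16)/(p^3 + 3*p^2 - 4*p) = (p + 4)/(p*(p - 1))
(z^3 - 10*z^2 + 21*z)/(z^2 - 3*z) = z - 7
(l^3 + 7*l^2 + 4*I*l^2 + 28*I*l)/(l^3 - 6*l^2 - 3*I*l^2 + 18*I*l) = (l^2 + l*(7 + 4*I) + 28*I)/(l^2 - 3*l*(2 + I) + 18*I)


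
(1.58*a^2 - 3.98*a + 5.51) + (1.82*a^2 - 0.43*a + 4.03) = 3.4*a^2 - 4.41*a + 9.54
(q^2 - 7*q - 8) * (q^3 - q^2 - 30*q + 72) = q^5 - 8*q^4 - 31*q^3 + 290*q^2 - 264*q - 576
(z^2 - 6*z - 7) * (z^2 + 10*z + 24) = z^4 + 4*z^3 - 43*z^2 - 214*z - 168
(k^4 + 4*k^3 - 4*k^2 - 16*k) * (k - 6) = k^5 - 2*k^4 - 28*k^3 + 8*k^2 + 96*k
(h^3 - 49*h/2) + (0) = h^3 - 49*h/2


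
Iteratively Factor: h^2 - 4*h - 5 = (h - 5)*(h + 1)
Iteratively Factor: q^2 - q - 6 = (q - 3)*(q + 2)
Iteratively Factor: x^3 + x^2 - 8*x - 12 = (x + 2)*(x^2 - x - 6) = (x + 2)^2*(x - 3)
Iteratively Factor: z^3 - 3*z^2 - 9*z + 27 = (z + 3)*(z^2 - 6*z + 9) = (z - 3)*(z + 3)*(z - 3)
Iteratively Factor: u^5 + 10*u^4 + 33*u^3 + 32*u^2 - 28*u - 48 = (u + 3)*(u^4 + 7*u^3 + 12*u^2 - 4*u - 16) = (u + 2)*(u + 3)*(u^3 + 5*u^2 + 2*u - 8) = (u + 2)^2*(u + 3)*(u^2 + 3*u - 4) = (u + 2)^2*(u + 3)*(u + 4)*(u - 1)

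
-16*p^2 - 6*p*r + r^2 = (-8*p + r)*(2*p + r)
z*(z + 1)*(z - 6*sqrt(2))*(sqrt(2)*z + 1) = sqrt(2)*z^4 - 11*z^3 + sqrt(2)*z^3 - 11*z^2 - 6*sqrt(2)*z^2 - 6*sqrt(2)*z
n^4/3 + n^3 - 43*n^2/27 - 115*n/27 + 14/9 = (n/3 + 1)*(n - 2)*(n - 1/3)*(n + 7/3)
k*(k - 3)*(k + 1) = k^3 - 2*k^2 - 3*k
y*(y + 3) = y^2 + 3*y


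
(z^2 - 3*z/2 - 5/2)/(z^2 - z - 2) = (z - 5/2)/(z - 2)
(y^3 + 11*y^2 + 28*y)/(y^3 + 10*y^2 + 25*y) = (y^2 + 11*y + 28)/(y^2 + 10*y + 25)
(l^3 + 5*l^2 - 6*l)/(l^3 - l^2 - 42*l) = (l - 1)/(l - 7)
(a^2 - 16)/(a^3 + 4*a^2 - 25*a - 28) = (a + 4)/(a^2 + 8*a + 7)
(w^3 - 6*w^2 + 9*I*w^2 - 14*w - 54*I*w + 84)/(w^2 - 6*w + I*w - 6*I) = (w^2 + 9*I*w - 14)/(w + I)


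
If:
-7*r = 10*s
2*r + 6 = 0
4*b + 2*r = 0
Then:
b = 3/2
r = -3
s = 21/10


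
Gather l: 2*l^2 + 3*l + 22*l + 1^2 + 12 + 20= 2*l^2 + 25*l + 33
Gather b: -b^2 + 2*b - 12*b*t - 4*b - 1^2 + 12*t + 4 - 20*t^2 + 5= -b^2 + b*(-12*t - 2) - 20*t^2 + 12*t + 8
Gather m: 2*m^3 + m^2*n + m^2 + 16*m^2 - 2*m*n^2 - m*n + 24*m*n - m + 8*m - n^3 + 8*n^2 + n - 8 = 2*m^3 + m^2*(n + 17) + m*(-2*n^2 + 23*n + 7) - n^3 + 8*n^2 + n - 8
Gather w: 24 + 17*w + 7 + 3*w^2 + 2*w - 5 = 3*w^2 + 19*w + 26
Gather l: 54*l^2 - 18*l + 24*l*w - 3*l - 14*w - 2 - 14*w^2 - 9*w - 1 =54*l^2 + l*(24*w - 21) - 14*w^2 - 23*w - 3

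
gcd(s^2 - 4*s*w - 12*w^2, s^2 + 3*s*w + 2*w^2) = s + 2*w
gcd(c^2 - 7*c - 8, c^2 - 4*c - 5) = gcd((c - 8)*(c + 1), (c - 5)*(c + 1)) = c + 1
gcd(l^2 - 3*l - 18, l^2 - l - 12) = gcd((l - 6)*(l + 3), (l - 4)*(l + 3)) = l + 3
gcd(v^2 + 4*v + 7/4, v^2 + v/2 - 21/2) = v + 7/2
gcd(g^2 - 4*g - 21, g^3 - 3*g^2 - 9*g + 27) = g + 3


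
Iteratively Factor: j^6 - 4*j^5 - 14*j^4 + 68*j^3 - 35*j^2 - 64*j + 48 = (j - 3)*(j^5 - j^4 - 17*j^3 + 17*j^2 + 16*j - 16) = (j - 3)*(j + 1)*(j^4 - 2*j^3 - 15*j^2 + 32*j - 16) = (j - 4)*(j - 3)*(j + 1)*(j^3 + 2*j^2 - 7*j + 4) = (j - 4)*(j - 3)*(j - 1)*(j + 1)*(j^2 + 3*j - 4) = (j - 4)*(j - 3)*(j - 1)^2*(j + 1)*(j + 4)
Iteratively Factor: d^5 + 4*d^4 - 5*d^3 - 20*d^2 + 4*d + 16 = (d + 1)*(d^4 + 3*d^3 - 8*d^2 - 12*d + 16) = (d - 2)*(d + 1)*(d^3 + 5*d^2 + 2*d - 8) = (d - 2)*(d - 1)*(d + 1)*(d^2 + 6*d + 8) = (d - 2)*(d - 1)*(d + 1)*(d + 2)*(d + 4)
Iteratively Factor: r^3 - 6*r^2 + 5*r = (r)*(r^2 - 6*r + 5) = r*(r - 5)*(r - 1)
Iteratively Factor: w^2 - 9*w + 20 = (w - 5)*(w - 4)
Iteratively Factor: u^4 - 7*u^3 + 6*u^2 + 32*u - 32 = (u - 4)*(u^3 - 3*u^2 - 6*u + 8) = (u - 4)*(u + 2)*(u^2 - 5*u + 4) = (u - 4)*(u - 1)*(u + 2)*(u - 4)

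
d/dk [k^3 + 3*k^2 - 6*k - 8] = 3*k^2 + 6*k - 6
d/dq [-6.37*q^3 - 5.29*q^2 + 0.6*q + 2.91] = -19.11*q^2 - 10.58*q + 0.6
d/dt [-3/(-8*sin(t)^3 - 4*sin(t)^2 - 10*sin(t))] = 3*(-4*sin(t) + 6*cos(2*t) - 11)*cos(t)/(2*(4*sin(t)^2 + 2*sin(t) + 5)^2*sin(t)^2)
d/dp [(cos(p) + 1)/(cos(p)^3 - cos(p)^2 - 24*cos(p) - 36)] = 2*(-sin(p)^2*cos(p) - sin(p)^2 + 7)*sin(p)/(-cos(p)^3 + cos(p)^2 + 24*cos(p) + 36)^2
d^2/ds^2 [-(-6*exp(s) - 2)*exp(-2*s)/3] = 2*(3*exp(s) + 4)*exp(-2*s)/3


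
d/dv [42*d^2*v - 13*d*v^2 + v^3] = 42*d^2 - 26*d*v + 3*v^2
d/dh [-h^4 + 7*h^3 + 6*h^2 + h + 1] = -4*h^3 + 21*h^2 + 12*h + 1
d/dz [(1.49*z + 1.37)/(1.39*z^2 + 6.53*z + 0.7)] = (2.0711*z^2 + 9.7297*z - (1.49*z + 1.37)*(2.78*z + 6.53) + 1.043)/(1.39*z^2 + 6.53*z + 0.7)^2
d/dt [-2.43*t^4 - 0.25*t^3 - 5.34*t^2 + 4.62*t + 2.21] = -9.72*t^3 - 0.75*t^2 - 10.68*t + 4.62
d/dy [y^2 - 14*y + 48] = 2*y - 14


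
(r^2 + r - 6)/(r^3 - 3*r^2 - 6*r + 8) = (r^2 + r - 6)/(r^3 - 3*r^2 - 6*r + 8)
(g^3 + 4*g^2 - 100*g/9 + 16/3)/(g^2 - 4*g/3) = g + 16/3 - 4/g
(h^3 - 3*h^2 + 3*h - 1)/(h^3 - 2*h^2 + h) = (h - 1)/h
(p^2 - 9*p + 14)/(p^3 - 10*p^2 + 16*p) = (p - 7)/(p*(p - 8))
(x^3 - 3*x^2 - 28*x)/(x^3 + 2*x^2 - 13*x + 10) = x*(x^2 - 3*x - 28)/(x^3 + 2*x^2 - 13*x + 10)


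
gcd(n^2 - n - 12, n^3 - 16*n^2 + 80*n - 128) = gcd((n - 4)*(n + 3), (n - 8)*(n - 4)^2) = n - 4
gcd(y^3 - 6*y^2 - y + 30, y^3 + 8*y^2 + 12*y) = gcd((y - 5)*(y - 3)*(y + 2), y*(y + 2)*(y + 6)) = y + 2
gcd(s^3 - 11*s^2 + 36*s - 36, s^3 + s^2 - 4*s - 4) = s - 2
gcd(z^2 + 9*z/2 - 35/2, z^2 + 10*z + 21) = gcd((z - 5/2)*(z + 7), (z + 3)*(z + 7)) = z + 7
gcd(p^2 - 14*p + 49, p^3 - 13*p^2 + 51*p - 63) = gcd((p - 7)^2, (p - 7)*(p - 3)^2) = p - 7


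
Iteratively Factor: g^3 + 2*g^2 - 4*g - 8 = (g - 2)*(g^2 + 4*g + 4) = (g - 2)*(g + 2)*(g + 2)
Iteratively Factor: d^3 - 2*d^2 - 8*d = (d + 2)*(d^2 - 4*d) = (d - 4)*(d + 2)*(d)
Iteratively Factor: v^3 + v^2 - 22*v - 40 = (v + 2)*(v^2 - v - 20) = (v + 2)*(v + 4)*(v - 5)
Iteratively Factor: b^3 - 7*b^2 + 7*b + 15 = (b + 1)*(b^2 - 8*b + 15) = (b - 3)*(b + 1)*(b - 5)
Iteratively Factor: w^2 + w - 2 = (w - 1)*(w + 2)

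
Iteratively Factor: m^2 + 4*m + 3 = (m + 1)*(m + 3)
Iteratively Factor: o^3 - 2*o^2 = (o)*(o^2 - 2*o) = o*(o - 2)*(o)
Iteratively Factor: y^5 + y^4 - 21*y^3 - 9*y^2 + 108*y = (y + 4)*(y^4 - 3*y^3 - 9*y^2 + 27*y) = y*(y + 4)*(y^3 - 3*y^2 - 9*y + 27) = y*(y - 3)*(y + 4)*(y^2 - 9) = y*(y - 3)*(y + 3)*(y + 4)*(y - 3)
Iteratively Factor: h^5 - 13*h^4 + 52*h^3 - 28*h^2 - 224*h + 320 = (h - 2)*(h^4 - 11*h^3 + 30*h^2 + 32*h - 160) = (h - 5)*(h - 2)*(h^3 - 6*h^2 + 32) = (h - 5)*(h - 2)*(h + 2)*(h^2 - 8*h + 16) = (h - 5)*(h - 4)*(h - 2)*(h + 2)*(h - 4)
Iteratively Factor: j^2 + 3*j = (j)*(j + 3)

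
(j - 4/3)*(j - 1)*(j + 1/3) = j^3 - 2*j^2 + 5*j/9 + 4/9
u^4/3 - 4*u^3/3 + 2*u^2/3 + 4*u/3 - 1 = (u/3 + 1/3)*(u - 3)*(u - 1)^2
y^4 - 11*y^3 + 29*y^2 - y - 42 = (y - 7)*(y - 3)*(y - 2)*(y + 1)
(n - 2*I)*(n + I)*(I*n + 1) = I*n^3 + 2*n^2 + I*n + 2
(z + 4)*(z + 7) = z^2 + 11*z + 28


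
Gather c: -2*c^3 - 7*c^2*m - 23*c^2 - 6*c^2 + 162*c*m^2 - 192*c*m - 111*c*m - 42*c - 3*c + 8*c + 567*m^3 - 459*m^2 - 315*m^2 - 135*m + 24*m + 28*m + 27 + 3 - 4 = -2*c^3 + c^2*(-7*m - 29) + c*(162*m^2 - 303*m - 37) + 567*m^3 - 774*m^2 - 83*m + 26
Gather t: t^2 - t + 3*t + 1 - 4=t^2 + 2*t - 3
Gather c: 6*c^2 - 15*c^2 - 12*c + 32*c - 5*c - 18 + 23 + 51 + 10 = -9*c^2 + 15*c + 66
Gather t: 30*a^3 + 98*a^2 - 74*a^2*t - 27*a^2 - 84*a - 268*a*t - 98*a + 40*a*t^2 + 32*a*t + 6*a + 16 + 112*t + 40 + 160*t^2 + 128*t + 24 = 30*a^3 + 71*a^2 - 176*a + t^2*(40*a + 160) + t*(-74*a^2 - 236*a + 240) + 80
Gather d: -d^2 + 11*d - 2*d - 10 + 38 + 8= -d^2 + 9*d + 36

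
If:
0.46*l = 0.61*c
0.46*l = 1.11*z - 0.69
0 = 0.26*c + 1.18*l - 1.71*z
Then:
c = 1.20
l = 1.59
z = 1.28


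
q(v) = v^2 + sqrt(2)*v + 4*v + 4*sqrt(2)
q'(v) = 2*v + sqrt(2) + 4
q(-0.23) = 4.46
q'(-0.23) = 4.95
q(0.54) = 8.87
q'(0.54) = 6.49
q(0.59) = 9.20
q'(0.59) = 6.59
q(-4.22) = 0.62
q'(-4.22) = -3.03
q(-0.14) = 4.92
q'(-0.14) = 5.13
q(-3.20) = -1.43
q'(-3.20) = -0.99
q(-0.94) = 1.45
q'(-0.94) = 3.53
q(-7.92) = 25.50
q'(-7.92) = -10.43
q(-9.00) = 37.93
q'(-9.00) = -12.59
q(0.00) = 5.66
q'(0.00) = 5.41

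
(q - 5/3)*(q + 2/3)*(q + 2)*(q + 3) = q^4 + 4*q^3 - q^2/9 - 104*q/9 - 20/3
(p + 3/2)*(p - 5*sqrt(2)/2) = p^2 - 5*sqrt(2)*p/2 + 3*p/2 - 15*sqrt(2)/4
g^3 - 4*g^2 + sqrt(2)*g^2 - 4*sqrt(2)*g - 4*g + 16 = (g - 4)*(g - sqrt(2))*(g + 2*sqrt(2))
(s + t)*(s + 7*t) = s^2 + 8*s*t + 7*t^2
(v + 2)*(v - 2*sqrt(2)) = v^2 - 2*sqrt(2)*v + 2*v - 4*sqrt(2)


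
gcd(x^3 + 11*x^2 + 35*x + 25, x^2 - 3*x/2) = 1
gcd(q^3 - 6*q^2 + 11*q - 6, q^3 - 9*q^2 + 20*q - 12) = q^2 - 3*q + 2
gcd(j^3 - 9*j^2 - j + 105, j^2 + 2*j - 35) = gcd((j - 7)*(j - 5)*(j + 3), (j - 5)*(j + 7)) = j - 5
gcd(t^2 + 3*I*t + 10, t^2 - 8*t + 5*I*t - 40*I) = t + 5*I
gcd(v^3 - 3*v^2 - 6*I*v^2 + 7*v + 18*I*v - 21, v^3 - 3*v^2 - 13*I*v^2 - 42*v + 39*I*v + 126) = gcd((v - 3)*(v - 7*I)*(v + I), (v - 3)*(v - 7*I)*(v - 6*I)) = v^2 + v*(-3 - 7*I) + 21*I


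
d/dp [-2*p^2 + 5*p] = 5 - 4*p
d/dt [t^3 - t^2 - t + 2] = 3*t^2 - 2*t - 1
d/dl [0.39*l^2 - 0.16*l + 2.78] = 0.78*l - 0.16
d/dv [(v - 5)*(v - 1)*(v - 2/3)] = 3*v^2 - 40*v/3 + 9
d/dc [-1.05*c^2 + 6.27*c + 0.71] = 6.27 - 2.1*c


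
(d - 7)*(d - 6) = d^2 - 13*d + 42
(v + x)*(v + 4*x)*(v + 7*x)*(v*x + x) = v^4*x + 12*v^3*x^2 + v^3*x + 39*v^2*x^3 + 12*v^2*x^2 + 28*v*x^4 + 39*v*x^3 + 28*x^4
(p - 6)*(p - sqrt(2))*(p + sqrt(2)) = p^3 - 6*p^2 - 2*p + 12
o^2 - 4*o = o*(o - 4)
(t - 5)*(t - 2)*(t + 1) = t^3 - 6*t^2 + 3*t + 10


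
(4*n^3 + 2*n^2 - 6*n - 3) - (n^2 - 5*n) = 4*n^3 + n^2 - n - 3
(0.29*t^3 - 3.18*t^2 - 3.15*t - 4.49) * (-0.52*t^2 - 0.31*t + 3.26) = -0.1508*t^5 + 1.5637*t^4 + 3.5692*t^3 - 7.0555*t^2 - 8.8771*t - 14.6374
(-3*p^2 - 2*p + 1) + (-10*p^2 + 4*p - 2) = -13*p^2 + 2*p - 1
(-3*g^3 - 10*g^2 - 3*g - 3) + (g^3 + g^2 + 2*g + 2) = -2*g^3 - 9*g^2 - g - 1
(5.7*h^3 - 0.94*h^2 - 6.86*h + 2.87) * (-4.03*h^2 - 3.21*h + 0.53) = -22.971*h^5 - 14.5088*h^4 + 33.6842*h^3 + 9.9563*h^2 - 12.8485*h + 1.5211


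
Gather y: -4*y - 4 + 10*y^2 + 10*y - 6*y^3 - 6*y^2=-6*y^3 + 4*y^2 + 6*y - 4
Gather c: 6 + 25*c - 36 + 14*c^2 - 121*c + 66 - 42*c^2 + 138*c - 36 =-28*c^2 + 42*c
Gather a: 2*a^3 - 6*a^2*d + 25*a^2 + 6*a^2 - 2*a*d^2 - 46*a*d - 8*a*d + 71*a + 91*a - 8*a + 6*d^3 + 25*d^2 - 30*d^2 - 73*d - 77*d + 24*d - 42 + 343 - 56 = 2*a^3 + a^2*(31 - 6*d) + a*(-2*d^2 - 54*d + 154) + 6*d^3 - 5*d^2 - 126*d + 245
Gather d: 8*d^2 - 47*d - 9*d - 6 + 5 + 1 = 8*d^2 - 56*d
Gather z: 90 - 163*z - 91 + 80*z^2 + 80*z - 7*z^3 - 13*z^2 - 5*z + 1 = -7*z^3 + 67*z^2 - 88*z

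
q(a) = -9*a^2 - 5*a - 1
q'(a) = -18*a - 5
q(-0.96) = -4.49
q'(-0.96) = 12.28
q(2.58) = -73.81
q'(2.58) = -51.44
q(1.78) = -38.42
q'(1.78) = -37.04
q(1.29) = -22.43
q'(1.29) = -28.22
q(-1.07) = -5.95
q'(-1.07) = 14.26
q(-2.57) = -47.59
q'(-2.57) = 41.26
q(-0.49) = -0.71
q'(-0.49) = 3.82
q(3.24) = -111.68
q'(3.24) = -63.32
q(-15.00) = -1951.00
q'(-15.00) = 265.00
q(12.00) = -1357.00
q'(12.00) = -221.00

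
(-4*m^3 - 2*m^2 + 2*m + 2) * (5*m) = -20*m^4 - 10*m^3 + 10*m^2 + 10*m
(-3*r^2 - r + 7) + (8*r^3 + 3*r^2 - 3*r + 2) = 8*r^3 - 4*r + 9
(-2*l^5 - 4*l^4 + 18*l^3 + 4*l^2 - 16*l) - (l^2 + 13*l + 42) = -2*l^5 - 4*l^4 + 18*l^3 + 3*l^2 - 29*l - 42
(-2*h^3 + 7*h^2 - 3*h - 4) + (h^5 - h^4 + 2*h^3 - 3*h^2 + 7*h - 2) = h^5 - h^4 + 4*h^2 + 4*h - 6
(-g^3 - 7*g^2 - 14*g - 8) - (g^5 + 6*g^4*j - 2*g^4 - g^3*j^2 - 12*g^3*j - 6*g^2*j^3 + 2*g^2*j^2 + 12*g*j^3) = -g^5 - 6*g^4*j + 2*g^4 + g^3*j^2 + 12*g^3*j - g^3 + 6*g^2*j^3 - 2*g^2*j^2 - 7*g^2 - 12*g*j^3 - 14*g - 8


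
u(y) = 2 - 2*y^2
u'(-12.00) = 48.00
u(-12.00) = -286.00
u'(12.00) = -48.00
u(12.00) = -286.00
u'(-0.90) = 3.60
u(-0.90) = 0.38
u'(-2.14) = 8.56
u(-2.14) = -7.16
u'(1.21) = -4.84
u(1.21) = -0.93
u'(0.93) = -3.72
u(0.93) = 0.27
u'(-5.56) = 22.24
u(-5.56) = -59.83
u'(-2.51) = 10.04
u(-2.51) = -10.60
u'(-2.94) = 11.76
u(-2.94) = -15.29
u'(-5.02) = 20.08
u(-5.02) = -48.40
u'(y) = -4*y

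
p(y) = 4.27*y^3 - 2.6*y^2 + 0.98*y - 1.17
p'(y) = 12.81*y^2 - 5.2*y + 0.98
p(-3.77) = -270.62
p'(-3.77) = 202.65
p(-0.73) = -4.93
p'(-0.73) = 11.60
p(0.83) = 0.29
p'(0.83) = 5.49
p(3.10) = 104.09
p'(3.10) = 107.96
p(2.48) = 50.40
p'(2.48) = 66.87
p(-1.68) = -30.40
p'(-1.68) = 45.87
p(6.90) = 1284.54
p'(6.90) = 574.98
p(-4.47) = -438.87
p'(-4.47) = 280.18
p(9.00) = 2909.88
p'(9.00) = 991.79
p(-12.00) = -7765.89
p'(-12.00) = 1908.02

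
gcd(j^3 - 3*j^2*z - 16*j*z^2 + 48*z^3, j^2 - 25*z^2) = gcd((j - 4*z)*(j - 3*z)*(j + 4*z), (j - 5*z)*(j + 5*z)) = 1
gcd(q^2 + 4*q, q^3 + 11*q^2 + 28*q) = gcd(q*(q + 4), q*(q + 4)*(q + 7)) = q^2 + 4*q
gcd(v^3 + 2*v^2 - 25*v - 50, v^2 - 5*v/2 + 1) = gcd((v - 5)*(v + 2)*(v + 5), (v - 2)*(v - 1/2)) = 1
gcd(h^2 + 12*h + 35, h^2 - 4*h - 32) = 1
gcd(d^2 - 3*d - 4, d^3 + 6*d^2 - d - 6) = d + 1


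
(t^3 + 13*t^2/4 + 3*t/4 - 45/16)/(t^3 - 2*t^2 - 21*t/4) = (8*t^2 + 14*t - 15)/(4*t*(2*t - 7))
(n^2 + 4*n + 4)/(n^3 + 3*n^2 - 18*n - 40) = (n + 2)/(n^2 + n - 20)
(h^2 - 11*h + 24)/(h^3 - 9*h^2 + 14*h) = (h^2 - 11*h + 24)/(h*(h^2 - 9*h + 14))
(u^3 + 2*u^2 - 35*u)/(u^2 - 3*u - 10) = u*(u + 7)/(u + 2)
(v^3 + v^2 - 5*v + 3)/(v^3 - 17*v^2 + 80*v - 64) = (v^2 + 2*v - 3)/(v^2 - 16*v + 64)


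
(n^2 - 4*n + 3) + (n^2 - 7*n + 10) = 2*n^2 - 11*n + 13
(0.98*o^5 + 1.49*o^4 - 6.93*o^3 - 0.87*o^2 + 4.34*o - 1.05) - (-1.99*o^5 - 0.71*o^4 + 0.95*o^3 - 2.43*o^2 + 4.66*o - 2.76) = 2.97*o^5 + 2.2*o^4 - 7.88*o^3 + 1.56*o^2 - 0.32*o + 1.71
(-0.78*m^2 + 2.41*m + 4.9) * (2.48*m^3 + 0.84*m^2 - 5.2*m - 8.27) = -1.9344*m^5 + 5.3216*m^4 + 18.2324*m^3 - 1.9654*m^2 - 45.4107*m - 40.523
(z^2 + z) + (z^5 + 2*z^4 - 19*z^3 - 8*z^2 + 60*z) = z^5 + 2*z^4 - 19*z^3 - 7*z^2 + 61*z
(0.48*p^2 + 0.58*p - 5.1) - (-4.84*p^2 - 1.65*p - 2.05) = 5.32*p^2 + 2.23*p - 3.05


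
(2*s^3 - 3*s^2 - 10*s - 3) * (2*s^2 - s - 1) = 4*s^5 - 8*s^4 - 19*s^3 + 7*s^2 + 13*s + 3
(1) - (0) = 1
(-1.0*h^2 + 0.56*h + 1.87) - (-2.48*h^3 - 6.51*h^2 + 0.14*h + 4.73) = 2.48*h^3 + 5.51*h^2 + 0.42*h - 2.86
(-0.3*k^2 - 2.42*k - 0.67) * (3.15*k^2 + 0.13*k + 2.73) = -0.945*k^4 - 7.662*k^3 - 3.2441*k^2 - 6.6937*k - 1.8291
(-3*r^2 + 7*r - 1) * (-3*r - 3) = 9*r^3 - 12*r^2 - 18*r + 3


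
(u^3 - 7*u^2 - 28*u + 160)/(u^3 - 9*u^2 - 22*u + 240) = (u - 4)/(u - 6)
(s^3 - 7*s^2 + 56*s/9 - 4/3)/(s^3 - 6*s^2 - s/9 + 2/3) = (3*s - 2)/(3*s + 1)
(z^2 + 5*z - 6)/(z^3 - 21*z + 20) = (z + 6)/(z^2 + z - 20)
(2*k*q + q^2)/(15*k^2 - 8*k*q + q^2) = q*(2*k + q)/(15*k^2 - 8*k*q + q^2)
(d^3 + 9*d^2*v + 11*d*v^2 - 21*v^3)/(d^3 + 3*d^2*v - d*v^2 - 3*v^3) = (d + 7*v)/(d + v)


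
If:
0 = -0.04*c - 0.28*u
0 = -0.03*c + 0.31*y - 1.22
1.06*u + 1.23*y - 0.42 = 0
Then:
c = 136.46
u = -19.49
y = 17.14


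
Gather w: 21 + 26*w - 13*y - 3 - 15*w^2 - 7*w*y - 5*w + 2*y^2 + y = -15*w^2 + w*(21 - 7*y) + 2*y^2 - 12*y + 18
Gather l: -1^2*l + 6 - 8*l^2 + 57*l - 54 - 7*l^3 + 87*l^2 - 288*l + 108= -7*l^3 + 79*l^2 - 232*l + 60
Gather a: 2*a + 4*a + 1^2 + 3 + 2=6*a + 6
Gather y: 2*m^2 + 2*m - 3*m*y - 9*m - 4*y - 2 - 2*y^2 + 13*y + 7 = 2*m^2 - 7*m - 2*y^2 + y*(9 - 3*m) + 5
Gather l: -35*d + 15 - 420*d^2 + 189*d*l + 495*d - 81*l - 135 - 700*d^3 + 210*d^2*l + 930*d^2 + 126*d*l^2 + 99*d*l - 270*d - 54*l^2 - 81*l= -700*d^3 + 510*d^2 + 190*d + l^2*(126*d - 54) + l*(210*d^2 + 288*d - 162) - 120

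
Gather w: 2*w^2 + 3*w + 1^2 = 2*w^2 + 3*w + 1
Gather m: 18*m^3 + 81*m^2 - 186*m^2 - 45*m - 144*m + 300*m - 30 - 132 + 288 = 18*m^3 - 105*m^2 + 111*m + 126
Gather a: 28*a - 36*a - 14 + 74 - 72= -8*a - 12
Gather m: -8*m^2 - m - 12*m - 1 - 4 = -8*m^2 - 13*m - 5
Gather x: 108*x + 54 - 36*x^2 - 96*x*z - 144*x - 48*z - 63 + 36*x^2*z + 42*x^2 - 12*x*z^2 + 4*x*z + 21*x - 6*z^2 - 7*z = x^2*(36*z + 6) + x*(-12*z^2 - 92*z - 15) - 6*z^2 - 55*z - 9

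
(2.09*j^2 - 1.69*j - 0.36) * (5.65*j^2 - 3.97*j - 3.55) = 11.8085*j^4 - 17.8458*j^3 - 2.7442*j^2 + 7.4287*j + 1.278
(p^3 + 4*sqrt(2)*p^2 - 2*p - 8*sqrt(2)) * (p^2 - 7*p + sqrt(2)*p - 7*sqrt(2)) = p^5 - 7*p^4 + 5*sqrt(2)*p^4 - 35*sqrt(2)*p^3 + 6*p^3 - 42*p^2 - 10*sqrt(2)*p^2 - 16*p + 70*sqrt(2)*p + 112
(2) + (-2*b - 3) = -2*b - 1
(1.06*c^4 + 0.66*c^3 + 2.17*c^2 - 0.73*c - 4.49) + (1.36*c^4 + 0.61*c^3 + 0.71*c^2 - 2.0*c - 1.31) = 2.42*c^4 + 1.27*c^3 + 2.88*c^2 - 2.73*c - 5.8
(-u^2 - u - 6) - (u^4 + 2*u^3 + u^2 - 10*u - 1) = -u^4 - 2*u^3 - 2*u^2 + 9*u - 5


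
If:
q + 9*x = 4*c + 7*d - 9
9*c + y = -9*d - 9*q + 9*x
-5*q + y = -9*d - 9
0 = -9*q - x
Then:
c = -133*y/675 - 51/25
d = -68*y/675 - 21/25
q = 7*y/375 + 36/125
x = -21*y/125 - 324/125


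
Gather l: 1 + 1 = 2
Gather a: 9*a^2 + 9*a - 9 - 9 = 9*a^2 + 9*a - 18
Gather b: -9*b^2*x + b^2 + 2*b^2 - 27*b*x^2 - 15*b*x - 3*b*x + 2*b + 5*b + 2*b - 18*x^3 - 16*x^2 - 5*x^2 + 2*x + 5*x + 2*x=b^2*(3 - 9*x) + b*(-27*x^2 - 18*x + 9) - 18*x^3 - 21*x^2 + 9*x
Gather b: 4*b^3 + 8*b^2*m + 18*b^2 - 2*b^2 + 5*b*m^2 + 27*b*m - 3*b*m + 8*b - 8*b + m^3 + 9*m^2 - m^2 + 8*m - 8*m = 4*b^3 + b^2*(8*m + 16) + b*(5*m^2 + 24*m) + m^3 + 8*m^2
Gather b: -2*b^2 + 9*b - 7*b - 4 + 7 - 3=-2*b^2 + 2*b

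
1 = 1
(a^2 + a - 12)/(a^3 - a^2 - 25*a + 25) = (a^2 + a - 12)/(a^3 - a^2 - 25*a + 25)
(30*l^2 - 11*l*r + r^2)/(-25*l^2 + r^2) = (-6*l + r)/(5*l + r)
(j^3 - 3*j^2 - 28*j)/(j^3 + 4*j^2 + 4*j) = (j^2 - 3*j - 28)/(j^2 + 4*j + 4)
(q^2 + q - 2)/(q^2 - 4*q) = (q^2 + q - 2)/(q*(q - 4))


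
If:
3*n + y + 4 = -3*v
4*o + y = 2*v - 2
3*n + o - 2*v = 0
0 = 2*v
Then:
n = -2/15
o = 2/5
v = 0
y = -18/5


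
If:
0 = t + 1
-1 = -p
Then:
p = 1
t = -1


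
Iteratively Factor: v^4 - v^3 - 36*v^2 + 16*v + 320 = (v - 5)*(v^3 + 4*v^2 - 16*v - 64) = (v - 5)*(v + 4)*(v^2 - 16) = (v - 5)*(v - 4)*(v + 4)*(v + 4)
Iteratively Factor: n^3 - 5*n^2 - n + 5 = (n - 5)*(n^2 - 1) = (n - 5)*(n + 1)*(n - 1)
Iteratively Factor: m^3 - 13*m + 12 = (m - 3)*(m^2 + 3*m - 4) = (m - 3)*(m - 1)*(m + 4)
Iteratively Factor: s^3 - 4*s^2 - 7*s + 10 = (s + 2)*(s^2 - 6*s + 5) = (s - 5)*(s + 2)*(s - 1)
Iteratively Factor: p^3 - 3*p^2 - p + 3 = (p + 1)*(p^2 - 4*p + 3) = (p - 3)*(p + 1)*(p - 1)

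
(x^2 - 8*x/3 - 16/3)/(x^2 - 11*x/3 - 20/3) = (x - 4)/(x - 5)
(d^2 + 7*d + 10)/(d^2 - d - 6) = (d + 5)/(d - 3)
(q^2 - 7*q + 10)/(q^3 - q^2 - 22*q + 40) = (q - 5)/(q^2 + q - 20)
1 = 1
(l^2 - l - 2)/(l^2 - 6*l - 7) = (l - 2)/(l - 7)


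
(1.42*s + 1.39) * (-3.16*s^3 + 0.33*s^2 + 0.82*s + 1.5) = -4.4872*s^4 - 3.9238*s^3 + 1.6231*s^2 + 3.2698*s + 2.085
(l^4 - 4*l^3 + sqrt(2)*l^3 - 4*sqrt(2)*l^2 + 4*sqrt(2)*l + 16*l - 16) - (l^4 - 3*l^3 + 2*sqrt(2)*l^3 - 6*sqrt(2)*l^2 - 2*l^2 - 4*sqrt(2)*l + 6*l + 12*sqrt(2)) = -sqrt(2)*l^3 - l^3 + 2*l^2 + 2*sqrt(2)*l^2 + 10*l + 8*sqrt(2)*l - 12*sqrt(2) - 16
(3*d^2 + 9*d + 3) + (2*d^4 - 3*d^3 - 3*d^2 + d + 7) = 2*d^4 - 3*d^3 + 10*d + 10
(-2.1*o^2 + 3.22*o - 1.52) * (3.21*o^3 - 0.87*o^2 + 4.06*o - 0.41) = -6.741*o^5 + 12.1632*o^4 - 16.2066*o^3 + 15.2566*o^2 - 7.4914*o + 0.6232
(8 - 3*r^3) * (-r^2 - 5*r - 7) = 3*r^5 + 15*r^4 + 21*r^3 - 8*r^2 - 40*r - 56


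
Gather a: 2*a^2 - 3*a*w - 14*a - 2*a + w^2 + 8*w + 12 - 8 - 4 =2*a^2 + a*(-3*w - 16) + w^2 + 8*w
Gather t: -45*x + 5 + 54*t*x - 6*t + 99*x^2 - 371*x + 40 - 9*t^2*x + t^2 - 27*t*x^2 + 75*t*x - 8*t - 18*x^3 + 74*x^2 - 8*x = t^2*(1 - 9*x) + t*(-27*x^2 + 129*x - 14) - 18*x^3 + 173*x^2 - 424*x + 45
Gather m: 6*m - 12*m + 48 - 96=-6*m - 48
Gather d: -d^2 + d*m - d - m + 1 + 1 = -d^2 + d*(m - 1) - m + 2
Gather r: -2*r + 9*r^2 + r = 9*r^2 - r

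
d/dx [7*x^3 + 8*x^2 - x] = 21*x^2 + 16*x - 1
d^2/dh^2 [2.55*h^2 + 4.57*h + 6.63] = 5.10000000000000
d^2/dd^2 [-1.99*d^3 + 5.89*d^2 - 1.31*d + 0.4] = 11.78 - 11.94*d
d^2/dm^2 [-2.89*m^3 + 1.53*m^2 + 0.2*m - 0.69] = 3.06 - 17.34*m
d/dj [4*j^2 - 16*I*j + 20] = 8*j - 16*I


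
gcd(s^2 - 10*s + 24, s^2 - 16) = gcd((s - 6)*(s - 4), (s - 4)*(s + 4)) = s - 4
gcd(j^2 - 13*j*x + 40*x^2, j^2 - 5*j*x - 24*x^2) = -j + 8*x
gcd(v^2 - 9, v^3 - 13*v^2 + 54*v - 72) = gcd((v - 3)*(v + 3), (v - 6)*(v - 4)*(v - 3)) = v - 3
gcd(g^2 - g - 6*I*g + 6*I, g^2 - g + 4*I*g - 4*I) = g - 1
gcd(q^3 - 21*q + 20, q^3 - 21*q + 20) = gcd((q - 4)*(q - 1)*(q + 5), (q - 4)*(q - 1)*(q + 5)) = q^3 - 21*q + 20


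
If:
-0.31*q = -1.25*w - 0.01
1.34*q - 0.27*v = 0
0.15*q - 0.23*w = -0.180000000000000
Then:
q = -1.96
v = -9.71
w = -0.49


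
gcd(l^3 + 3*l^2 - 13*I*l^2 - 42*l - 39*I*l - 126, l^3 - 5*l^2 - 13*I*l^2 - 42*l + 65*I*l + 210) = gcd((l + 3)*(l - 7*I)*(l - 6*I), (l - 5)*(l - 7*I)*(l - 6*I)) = l^2 - 13*I*l - 42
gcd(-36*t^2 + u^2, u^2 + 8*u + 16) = 1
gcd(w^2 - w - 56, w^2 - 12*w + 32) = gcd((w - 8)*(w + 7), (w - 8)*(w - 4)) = w - 8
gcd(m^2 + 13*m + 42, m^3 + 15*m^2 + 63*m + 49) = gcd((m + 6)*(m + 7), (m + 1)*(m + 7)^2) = m + 7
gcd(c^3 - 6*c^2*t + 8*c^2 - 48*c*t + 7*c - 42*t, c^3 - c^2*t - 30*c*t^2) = -c + 6*t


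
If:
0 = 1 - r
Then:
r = 1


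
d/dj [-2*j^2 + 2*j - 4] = 2 - 4*j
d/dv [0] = 0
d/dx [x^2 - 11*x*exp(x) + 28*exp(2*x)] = -11*x*exp(x) + 2*x + 56*exp(2*x) - 11*exp(x)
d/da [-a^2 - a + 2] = -2*a - 1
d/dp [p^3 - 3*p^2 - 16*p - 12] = 3*p^2 - 6*p - 16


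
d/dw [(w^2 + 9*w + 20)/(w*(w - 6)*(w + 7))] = (-w^4 - 18*w^3 - 111*w^2 - 40*w + 840)/(w^2*(w^4 + 2*w^3 - 83*w^2 - 84*w + 1764))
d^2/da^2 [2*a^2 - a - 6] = 4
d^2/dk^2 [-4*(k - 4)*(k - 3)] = -8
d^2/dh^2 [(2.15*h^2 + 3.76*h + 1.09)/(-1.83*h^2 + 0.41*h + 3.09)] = (-28.410018*h^3 - 94.847436*h^2 - 122.66307*h - 44.223446)/(6.128487*h^6 - 4.119147*h^5 - 30.121434*h^4 + 13.841641*h^3 + 50.860782*h^2 - 11.744163*h - 29.503629)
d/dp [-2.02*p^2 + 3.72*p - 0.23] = 3.72 - 4.04*p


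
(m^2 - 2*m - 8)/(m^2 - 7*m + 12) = (m + 2)/(m - 3)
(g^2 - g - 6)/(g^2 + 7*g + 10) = (g - 3)/(g + 5)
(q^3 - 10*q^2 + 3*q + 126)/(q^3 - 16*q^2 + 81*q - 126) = (q + 3)/(q - 3)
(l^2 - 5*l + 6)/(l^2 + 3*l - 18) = (l - 2)/(l + 6)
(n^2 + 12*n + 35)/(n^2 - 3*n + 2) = (n^2 + 12*n + 35)/(n^2 - 3*n + 2)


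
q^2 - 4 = (q - 2)*(q + 2)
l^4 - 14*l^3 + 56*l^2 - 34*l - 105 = (l - 7)*(l - 5)*(l - 3)*(l + 1)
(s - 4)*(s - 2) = s^2 - 6*s + 8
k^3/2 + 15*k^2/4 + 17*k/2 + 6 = (k/2 + 1)*(k + 3/2)*(k + 4)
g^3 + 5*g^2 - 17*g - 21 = (g - 3)*(g + 1)*(g + 7)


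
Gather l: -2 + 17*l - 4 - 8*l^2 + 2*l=-8*l^2 + 19*l - 6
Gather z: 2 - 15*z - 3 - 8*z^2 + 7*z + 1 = -8*z^2 - 8*z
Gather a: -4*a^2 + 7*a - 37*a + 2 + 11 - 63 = -4*a^2 - 30*a - 50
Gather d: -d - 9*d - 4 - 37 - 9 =-10*d - 50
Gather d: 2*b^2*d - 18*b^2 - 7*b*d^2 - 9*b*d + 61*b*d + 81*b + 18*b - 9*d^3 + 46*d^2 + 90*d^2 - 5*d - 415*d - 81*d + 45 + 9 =-18*b^2 + 99*b - 9*d^3 + d^2*(136 - 7*b) + d*(2*b^2 + 52*b - 501) + 54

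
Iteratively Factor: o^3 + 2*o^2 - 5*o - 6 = (o + 1)*(o^2 + o - 6) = (o + 1)*(o + 3)*(o - 2)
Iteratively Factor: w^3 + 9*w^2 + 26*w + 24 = (w + 4)*(w^2 + 5*w + 6) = (w + 3)*(w + 4)*(w + 2)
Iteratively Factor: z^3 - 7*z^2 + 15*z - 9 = (z - 3)*(z^2 - 4*z + 3) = (z - 3)^2*(z - 1)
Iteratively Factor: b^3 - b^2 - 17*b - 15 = (b + 1)*(b^2 - 2*b - 15) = (b + 1)*(b + 3)*(b - 5)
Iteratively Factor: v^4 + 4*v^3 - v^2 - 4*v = (v)*(v^3 + 4*v^2 - v - 4) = v*(v - 1)*(v^2 + 5*v + 4) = v*(v - 1)*(v + 4)*(v + 1)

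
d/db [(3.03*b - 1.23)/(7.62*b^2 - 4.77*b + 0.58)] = (-23.0886*b^2 + 18.7452*b - 4.1097)/(58.0644*b^4 - 72.6948*b^3 + 31.5921*b^2 - 5.5332*b + 0.3364)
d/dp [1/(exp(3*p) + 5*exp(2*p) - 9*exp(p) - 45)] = (-3*exp(2*p) - 10*exp(p) + 9)*exp(p)/(exp(3*p) + 5*exp(2*p) - 9*exp(p) - 45)^2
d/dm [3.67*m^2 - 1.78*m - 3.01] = 7.34*m - 1.78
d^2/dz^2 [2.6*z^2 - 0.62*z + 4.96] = 5.20000000000000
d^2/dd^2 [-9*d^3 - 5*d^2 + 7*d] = -54*d - 10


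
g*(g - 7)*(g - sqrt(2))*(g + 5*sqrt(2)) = g^4 - 7*g^3 + 4*sqrt(2)*g^3 - 28*sqrt(2)*g^2 - 10*g^2 + 70*g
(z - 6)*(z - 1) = z^2 - 7*z + 6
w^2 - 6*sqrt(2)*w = w*(w - 6*sqrt(2))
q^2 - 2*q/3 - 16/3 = (q - 8/3)*(q + 2)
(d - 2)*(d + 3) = d^2 + d - 6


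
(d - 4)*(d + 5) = d^2 + d - 20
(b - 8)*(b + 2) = b^2 - 6*b - 16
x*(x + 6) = x^2 + 6*x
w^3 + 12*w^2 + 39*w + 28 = (w + 1)*(w + 4)*(w + 7)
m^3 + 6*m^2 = m^2*(m + 6)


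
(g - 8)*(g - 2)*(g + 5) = g^3 - 5*g^2 - 34*g + 80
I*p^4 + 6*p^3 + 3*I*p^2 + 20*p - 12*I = (p - 6*I)*(p - I)*(p + 2*I)*(I*p + 1)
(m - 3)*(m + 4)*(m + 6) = m^3 + 7*m^2 - 6*m - 72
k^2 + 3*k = k*(k + 3)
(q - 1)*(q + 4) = q^2 + 3*q - 4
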